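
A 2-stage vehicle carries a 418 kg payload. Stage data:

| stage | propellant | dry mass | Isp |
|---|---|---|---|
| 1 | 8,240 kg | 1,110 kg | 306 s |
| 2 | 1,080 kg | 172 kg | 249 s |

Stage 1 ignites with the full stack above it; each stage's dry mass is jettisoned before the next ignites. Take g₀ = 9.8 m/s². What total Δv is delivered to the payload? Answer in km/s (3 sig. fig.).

Ignition mass of stage 1 = 8,240+1,110 + 1,080+172 + 418 = 11,020 kg.
Stage 1: m₀ = 11,020 kg, m_f = 11,020 − 8,240 = 2,780 kg; Δv = 306×9.8×ln(3.964) = 2998.8×1.3773 ≈ 4130 m/s.
Stage 2: m₀ = 1,670 kg, m_f = 1,670 − 1,080 = 590 kg; Δv = 249×9.8×ln(2.831) = 2440.2×1.0405 ≈ 2539 m/s.
Total Δv = 4130 + 2539 = 6669 m/s.

Δv ≈ 6.67 km/s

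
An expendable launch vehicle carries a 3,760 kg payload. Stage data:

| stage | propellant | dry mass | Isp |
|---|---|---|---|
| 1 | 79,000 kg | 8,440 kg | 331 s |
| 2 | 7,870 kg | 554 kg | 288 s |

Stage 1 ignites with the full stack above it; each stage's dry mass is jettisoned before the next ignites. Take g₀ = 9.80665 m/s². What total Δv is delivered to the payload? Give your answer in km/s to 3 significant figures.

Ignition mass of stage 1 = 79,000+8,440 + 7,870+554 + 3,760 = 99,624 kg.
Stage 1: m₀ = 99,624 kg, m_f = 99,624 − 79,000 = 20,624 kg; Δv = 331×9.80665×ln(4.83) = 3246.0×1.5749 ≈ 5112 m/s.
Stage 2: m₀ = 12,184 kg, m_f = 12,184 − 7,870 = 4,314 kg; Δv = 288×9.80665×ln(2.824) = 2824.3×1.0383 ≈ 2932 m/s.
Total Δv = 5112 + 2932 = 8044 m/s.

Δv ≈ 8.04 km/s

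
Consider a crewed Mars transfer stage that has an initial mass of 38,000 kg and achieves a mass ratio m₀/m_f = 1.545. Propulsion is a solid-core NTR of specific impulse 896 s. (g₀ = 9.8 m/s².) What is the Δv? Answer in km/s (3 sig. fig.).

Δv ≈ 3.82 km/s

v_e = Isp · g₀ = 896 × 9.8 = 8780.8 m/s.
Δv = v_e · ln(1.545) = 8780.8 × 0.4350 ≈ 3819.9 m/s.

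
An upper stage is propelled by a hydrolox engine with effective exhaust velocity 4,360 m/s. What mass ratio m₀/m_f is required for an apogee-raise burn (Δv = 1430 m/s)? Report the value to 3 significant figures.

mass ratio ≈ 1.39

Rocket equation: m₀/m_f = exp(Δv / v_e) = exp(1430 / 4360.0) = exp(0.3280) = 1.3882.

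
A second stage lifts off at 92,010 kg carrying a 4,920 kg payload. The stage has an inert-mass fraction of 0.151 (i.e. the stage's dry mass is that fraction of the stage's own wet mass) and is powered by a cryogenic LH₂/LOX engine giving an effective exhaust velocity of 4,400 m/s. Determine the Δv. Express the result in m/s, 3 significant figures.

Δv ≈ 7160 m/s

Stage wet mass = m₀ − payload = 92,010 − 4,920 = 87,090 kg.
Stage dry mass = ε × stage wet mass = 0.151 × 87,090 = 13,150.6 kg.
Burnout mass m_f = stage dry + payload = 13,150.6 + 4,920 = 18,070.6 kg.
Using Δv = v_e ln(m₀/m_f): Δv = v_e · ln(92,010/18,070.6) = 4400.0 × ln(5.092) = 4400.0 × 1.6276 ≈ 7161 m/s.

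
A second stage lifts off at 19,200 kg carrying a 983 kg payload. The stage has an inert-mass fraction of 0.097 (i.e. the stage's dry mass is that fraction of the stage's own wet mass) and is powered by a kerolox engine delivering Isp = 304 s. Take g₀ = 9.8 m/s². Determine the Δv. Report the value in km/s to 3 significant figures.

Stage wet mass = m₀ − payload = 19,200 − 983 = 18,217 kg.
Stage dry mass = ε × stage wet mass = 0.097 × 18,217 = 1,767.05 kg.
Burnout mass m_f = stage dry + payload = 1,767.05 + 983 = 2,750.05 kg.
v_e = Isp · g₀ = 304 × 9.8 = 2979.2 m/s.
By the Tsiolkovsky rocket equation, Δv = v_e · ln(19,200/2,750.05) = 2979.2 × ln(6.982) = 2979.2 × 1.9433 ≈ 5789 m/s.

Δv ≈ 5.79 km/s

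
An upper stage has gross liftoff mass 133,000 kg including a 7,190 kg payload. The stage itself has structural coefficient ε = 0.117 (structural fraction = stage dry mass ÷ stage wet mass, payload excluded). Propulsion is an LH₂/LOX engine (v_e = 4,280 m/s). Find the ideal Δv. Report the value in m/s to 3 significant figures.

Δv ≈ 7720 m/s

Stage wet mass = m₀ − payload = 133,000 − 7,190 = 125,810 kg.
Stage dry mass = ε × stage wet mass = 0.117 × 125,810 = 14,719.8 kg.
Burnout mass m_f = stage dry + payload = 14,719.8 + 7,190 = 21,909.8 kg.
Rocket equation: Δv = v_e · ln(133,000/21,909.8) = 4280.0 × ln(6.07) = 4280.0 × 1.8034 ≈ 7719 m/s.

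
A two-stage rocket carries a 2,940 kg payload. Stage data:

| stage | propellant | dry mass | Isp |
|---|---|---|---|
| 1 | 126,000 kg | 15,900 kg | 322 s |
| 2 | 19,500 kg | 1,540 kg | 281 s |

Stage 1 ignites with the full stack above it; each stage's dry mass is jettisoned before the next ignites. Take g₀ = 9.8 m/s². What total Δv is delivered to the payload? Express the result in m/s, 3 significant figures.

Ignition mass of stage 1 = 126,000+15,900 + 19,500+1,540 + 2,940 = 165,880 kg.
Stage 1: m₀ = 165,880 kg, m_f = 165,880 − 126,000 = 39,880 kg; Δv = 322×9.8×ln(4.159) = 3155.6×1.4254 ≈ 4498 m/s.
Stage 2: m₀ = 23,980 kg, m_f = 23,980 − 19,500 = 4,480 kg; Δv = 281×9.8×ln(5.353) = 2753.8×1.6776 ≈ 4620 m/s.
Total Δv = 4498 + 4620 = 9118 m/s.

Δv ≈ 9120 m/s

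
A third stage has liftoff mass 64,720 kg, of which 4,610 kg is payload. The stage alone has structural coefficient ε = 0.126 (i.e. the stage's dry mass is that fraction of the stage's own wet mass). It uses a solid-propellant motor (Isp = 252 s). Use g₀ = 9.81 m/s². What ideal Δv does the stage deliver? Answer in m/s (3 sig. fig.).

Δv ≈ 4130 m/s

Stage wet mass = m₀ − payload = 64,720 − 4,610 = 60,110 kg.
Stage dry mass = ε × stage wet mass = 0.126 × 60,110 = 7,573.86 kg.
Burnout mass m_f = stage dry + payload = 7,573.86 + 4,610 = 12,183.86 kg.
v_e = Isp · g₀ = 252 × 9.81 = 2472.1 m/s.
Δv = v_e · ln(64,720/12,183.86) = 2472.1 × ln(5.312) = 2472.1 × 1.6700 ≈ 4128 m/s.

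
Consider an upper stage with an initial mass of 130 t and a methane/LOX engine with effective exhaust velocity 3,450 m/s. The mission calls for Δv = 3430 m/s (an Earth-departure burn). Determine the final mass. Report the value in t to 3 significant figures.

m₀/m_f = exp(Δv / v_e) = exp(3430 / 3450.0) = exp(0.9942) = 2.7026.
m_f = m₀ / 2.7026 = 130 / 2.7026 = 48.1018 t.

final mass ≈ 48.1 t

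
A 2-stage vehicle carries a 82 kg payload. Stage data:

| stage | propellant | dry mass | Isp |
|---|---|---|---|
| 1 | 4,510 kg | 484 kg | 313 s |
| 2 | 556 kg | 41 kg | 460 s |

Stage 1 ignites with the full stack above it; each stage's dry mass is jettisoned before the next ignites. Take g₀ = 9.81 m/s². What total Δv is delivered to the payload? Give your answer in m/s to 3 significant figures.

Δv ≈ 12600 m/s

Ignition mass of stage 1 = 4,510+484 + 556+41 + 82 = 5,673 kg.
Stage 1: m₀ = 5,673 kg, m_f = 5,673 − 4,510 = 1,163 kg; Δv = 313×9.81×ln(4.878) = 3070.5×1.5847 ≈ 4866 m/s.
Stage 2: m₀ = 679 kg, m_f = 679 − 556 = 123 kg; Δv = 460×9.81×ln(5.52) = 4512.6×1.7084 ≈ 7709 m/s.
Total Δv = 4866 + 7709 = 12575 m/s.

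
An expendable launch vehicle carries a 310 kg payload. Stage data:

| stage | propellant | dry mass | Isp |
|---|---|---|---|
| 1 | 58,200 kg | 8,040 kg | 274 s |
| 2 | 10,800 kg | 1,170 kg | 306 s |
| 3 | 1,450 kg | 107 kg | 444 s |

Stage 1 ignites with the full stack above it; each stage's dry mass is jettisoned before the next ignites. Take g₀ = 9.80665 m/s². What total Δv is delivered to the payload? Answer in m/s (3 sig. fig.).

Ignition mass of stage 1 = 58,200+8,040 + 10,800+1,170 + 1,450+107 + 310 = 80,077 kg.
Stage 1: m₀ = 80,077 kg, m_f = 80,077 − 58,200 = 21,877 kg; Δv = 274×9.80665×ln(3.66) = 2687.0×1.2976 ≈ 3487 m/s.
Stage 2: m₀ = 13,837 kg, m_f = 13,837 − 10,800 = 3,037 kg; Δv = 306×9.80665×ln(4.556) = 3000.8×1.5165 ≈ 4551 m/s.
Stage 3: m₀ = 1,867 kg, m_f = 1,867 − 1,450 = 417 kg; Δv = 444×9.80665×ln(4.477) = 4354.2×1.4990 ≈ 6527 m/s.
Total Δv = 3487 + 4551 + 6527 = 14565 m/s.

Δv ≈ 14600 m/s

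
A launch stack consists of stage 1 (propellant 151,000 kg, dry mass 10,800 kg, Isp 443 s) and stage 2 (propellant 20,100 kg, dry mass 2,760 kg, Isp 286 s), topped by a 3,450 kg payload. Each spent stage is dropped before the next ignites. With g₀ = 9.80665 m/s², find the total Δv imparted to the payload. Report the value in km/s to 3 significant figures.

Ignition mass of stage 1 = 151,000+10,800 + 20,100+2,760 + 3,450 = 188,110 kg.
Stage 1: m₀ = 188,110 kg, m_f = 188,110 − 151,000 = 37,110 kg; Δv = 443×9.80665×ln(5.069) = 4344.3×1.6231 ≈ 7051 m/s.
Stage 2: m₀ = 26,310 kg, m_f = 26,310 − 20,100 = 6,210 kg; Δv = 286×9.80665×ln(4.237) = 2804.7×1.4438 ≈ 4049 m/s.
Total Δv = 7051 + 4049 = 11100 m/s.

Δv ≈ 11.1 km/s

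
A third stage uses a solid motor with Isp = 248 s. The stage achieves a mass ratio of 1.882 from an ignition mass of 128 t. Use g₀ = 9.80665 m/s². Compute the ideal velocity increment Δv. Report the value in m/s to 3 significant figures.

v_e = Isp · g₀ = 248 × 9.80665 = 2432.0 m/s.
From the ideal rocket equation, Δv = v_e · ln(1.882) = 2432.0 × 0.6323 ≈ 1537.9 m/s.

Δv ≈ 1540 m/s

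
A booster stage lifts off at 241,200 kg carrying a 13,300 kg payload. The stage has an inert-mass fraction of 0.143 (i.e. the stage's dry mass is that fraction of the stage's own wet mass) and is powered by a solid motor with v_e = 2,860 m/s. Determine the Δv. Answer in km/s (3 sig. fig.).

Δv ≈ 4.75 km/s

Stage wet mass = m₀ − payload = 241,200 − 13,300 = 227,900 kg.
Stage dry mass = ε × stage wet mass = 0.143 × 227,900 = 32,589.7 kg.
Burnout mass m_f = stage dry + payload = 32,589.7 + 13,300 = 45,889.7 kg.
Δv = v_e · ln(241,200/45,889.7) = 2860.0 × ln(5.256) = 2860.0 × 1.6594 ≈ 4746 m/s.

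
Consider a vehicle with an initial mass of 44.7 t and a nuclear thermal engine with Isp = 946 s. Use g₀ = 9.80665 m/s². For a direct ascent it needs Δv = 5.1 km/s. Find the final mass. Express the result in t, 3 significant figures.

final mass ≈ 25.8 t

v_e = Isp · g₀ = 946 × 9.80665 = 9277.1 m/s.
By the Tsiolkovsky rocket equation, m₀/m_f = exp(Δv / v_e) = exp(5100 / 9277.1) = exp(0.5497) = 1.7328.
m_f = m₀ / 1.7328 = 44.7 / 1.7328 = 25.7964 t.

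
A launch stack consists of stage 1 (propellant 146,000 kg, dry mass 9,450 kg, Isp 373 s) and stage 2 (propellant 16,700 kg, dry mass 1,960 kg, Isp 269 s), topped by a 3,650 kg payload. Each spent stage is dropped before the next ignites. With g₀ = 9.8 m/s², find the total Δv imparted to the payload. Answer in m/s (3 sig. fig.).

Δv ≈ 9930 m/s

Ignition mass of stage 1 = 146,000+9,450 + 16,700+1,960 + 3,650 = 177,760 kg.
Stage 1: m₀ = 177,760 kg, m_f = 177,760 − 146,000 = 31,760 kg; Δv = 373×9.8×ln(5.597) = 3655.4×1.7222 ≈ 6295 m/s.
Stage 2: m₀ = 22,310 kg, m_f = 22,310 − 16,700 = 5,610 kg; Δv = 269×9.8×ln(3.977) = 2636.2×1.3805 ≈ 3639 m/s.
Total Δv = 6295 + 3639 = 9934 m/s.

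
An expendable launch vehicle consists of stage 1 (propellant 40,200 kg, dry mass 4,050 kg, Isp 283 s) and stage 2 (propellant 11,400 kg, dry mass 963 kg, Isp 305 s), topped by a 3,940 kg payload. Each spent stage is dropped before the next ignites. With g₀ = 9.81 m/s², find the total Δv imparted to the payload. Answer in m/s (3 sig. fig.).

Δv ≈ 6620 m/s

Ignition mass of stage 1 = 40,200+4,050 + 11,400+963 + 3,940 = 60,553 kg.
Stage 1: m₀ = 60,553 kg, m_f = 60,553 − 40,200 = 20,353 kg; Δv = 283×9.81×ln(2.975) = 2776.2×1.0903 ≈ 3027 m/s.
Stage 2: m₀ = 16,303 kg, m_f = 16,303 − 11,400 = 4,903 kg; Δv = 305×9.81×ln(3.325) = 2992.1×1.2015 ≈ 3595 m/s.
Total Δv = 3027 + 3595 = 6622 m/s.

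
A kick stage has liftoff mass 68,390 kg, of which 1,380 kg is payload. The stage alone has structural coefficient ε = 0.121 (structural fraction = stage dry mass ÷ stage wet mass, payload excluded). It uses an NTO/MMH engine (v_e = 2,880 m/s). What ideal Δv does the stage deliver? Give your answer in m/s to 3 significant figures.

Stage wet mass = m₀ − payload = 68,390 − 1,380 = 67,010 kg.
Stage dry mass = ε × stage wet mass = 0.121 × 67,010 = 8,108.21 kg.
Burnout mass m_f = stage dry + payload = 8,108.21 + 1,380 = 9,488.21 kg.
Δv = v_e · ln(68,390/9,488.21) = 2880.0 × ln(7.208) = 2880.0 × 1.9752 ≈ 5689 m/s.

Δv ≈ 5690 m/s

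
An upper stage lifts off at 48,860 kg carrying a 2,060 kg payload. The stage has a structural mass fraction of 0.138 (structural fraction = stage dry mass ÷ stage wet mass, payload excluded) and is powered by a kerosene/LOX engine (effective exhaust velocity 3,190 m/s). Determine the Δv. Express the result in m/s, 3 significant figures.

Δv ≈ 5570 m/s

Stage wet mass = m₀ − payload = 48,860 − 2,060 = 46,800 kg.
Stage dry mass = ε × stage wet mass = 0.138 × 46,800 = 6,458.4 kg.
Burnout mass m_f = stage dry + payload = 6,458.4 + 2,060 = 8,518.4 kg.
From the ideal rocket equation, Δv = v_e · ln(48,860/8,518.4) = 3190.0 × ln(5.736) = 3190.0 × 1.7467 ≈ 5572 m/s.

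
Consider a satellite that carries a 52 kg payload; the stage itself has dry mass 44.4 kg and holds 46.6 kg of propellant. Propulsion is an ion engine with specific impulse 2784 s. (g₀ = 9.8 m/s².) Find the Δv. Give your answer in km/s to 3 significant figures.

Δv ≈ 10.8 km/s

v_e = Isp · g₀ = 2784 × 9.8 = 27283.2 m/s.
m₀ = payload + dry + propellant = 52 + 44.4 + 46.6 = 143 kg.
m_f = payload + dry = 52 + 44.4 = 96.4 kg.
Using Δv = v_e ln(m₀/m_f): Δv = v_e · ln(m₀/m_f) = 27283.2 × ln(1.483) = 27283.2 × 0.3943 ≈ 10758.8 m/s.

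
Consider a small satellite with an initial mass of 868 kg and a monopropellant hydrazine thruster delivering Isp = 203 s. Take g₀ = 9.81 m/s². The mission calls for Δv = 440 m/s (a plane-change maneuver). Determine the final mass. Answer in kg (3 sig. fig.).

v_e = Isp · g₀ = 203 × 9.81 = 1991.4 m/s.
By the Tsiolkovsky rocket equation, m₀/m_f = exp(Δv / v_e) = exp(440 / 1991.4) = exp(0.2209) = 1.2473.
m_f = m₀ / 1.2473 = 868 / 1.2473 = 695.903 kg.

final mass ≈ 696 kg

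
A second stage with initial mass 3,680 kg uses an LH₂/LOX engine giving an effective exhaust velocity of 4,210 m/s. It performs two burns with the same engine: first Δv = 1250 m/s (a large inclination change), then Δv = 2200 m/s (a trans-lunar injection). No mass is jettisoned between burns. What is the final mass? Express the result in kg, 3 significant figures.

After the first burn: m = 3680 × exp(−1250/4210.0) = 3680 × 0.74311 = 2,734.64 kg.
After the second burn: m = 2,734.64 × exp(−2200/4210.0) = 2,734.64 × 0.59300 = 1,621.64 kg.

final mass ≈ 1620 kg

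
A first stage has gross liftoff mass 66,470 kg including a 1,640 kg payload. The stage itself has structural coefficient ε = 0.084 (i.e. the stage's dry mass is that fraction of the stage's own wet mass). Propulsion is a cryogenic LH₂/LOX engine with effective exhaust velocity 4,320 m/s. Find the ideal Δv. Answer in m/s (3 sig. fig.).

Δv ≈ 9670 m/s

Stage wet mass = m₀ − payload = 66,470 − 1,640 = 64,830 kg.
Stage dry mass = ε × stage wet mass = 0.084 × 64,830 = 5,445.72 kg.
Burnout mass m_f = stage dry + payload = 5,445.72 + 1,640 = 7,085.72 kg.
From the ideal rocket equation, Δv = v_e · ln(66,470/7,085.72) = 4320.0 × ln(9.381) = 4320.0 × 2.2387 ≈ 9671 m/s.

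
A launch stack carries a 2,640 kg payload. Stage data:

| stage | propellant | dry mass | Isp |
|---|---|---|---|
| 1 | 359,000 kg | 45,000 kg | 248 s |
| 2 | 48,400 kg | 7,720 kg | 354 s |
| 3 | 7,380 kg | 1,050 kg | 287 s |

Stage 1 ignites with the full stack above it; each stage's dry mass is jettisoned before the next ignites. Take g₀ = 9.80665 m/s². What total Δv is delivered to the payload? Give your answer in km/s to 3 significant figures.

Δv ≈ 11.0 km/s

Ignition mass of stage 1 = 359,000+45,000 + 48,400+7,720 + 7,380+1,050 + 2,640 = 471,190 kg.
Stage 1: m₀ = 471,190 kg, m_f = 471,190 − 359,000 = 112,190 kg; Δv = 248×9.80665×ln(4.2) = 2432.0×1.4351 ≈ 3490 m/s.
Stage 2: m₀ = 67,190 kg, m_f = 67,190 − 48,400 = 18,790 kg; Δv = 354×9.80665×ln(3.576) = 3471.6×1.2742 ≈ 4423 m/s.
Stage 3: m₀ = 11,070 kg, m_f = 11,070 − 7,380 = 3,690 kg; Δv = 287×9.80665×ln(3) = 2814.5×1.0986 ≈ 3092 m/s.
Total Δv = 3490 + 4423 + 3092 = 11005 m/s.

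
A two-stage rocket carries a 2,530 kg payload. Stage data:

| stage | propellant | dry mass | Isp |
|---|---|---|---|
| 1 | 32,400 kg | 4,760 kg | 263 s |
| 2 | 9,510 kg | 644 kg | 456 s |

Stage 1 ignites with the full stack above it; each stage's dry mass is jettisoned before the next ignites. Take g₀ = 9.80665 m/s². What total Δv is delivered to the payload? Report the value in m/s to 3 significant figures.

Ignition mass of stage 1 = 32,400+4,760 + 9,510+644 + 2,530 = 49,844 kg.
Stage 1: m₀ = 49,844 kg, m_f = 49,844 − 32,400 = 17,444 kg; Δv = 263×9.80665×ln(2.857) = 2579.1×1.0499 ≈ 2708 m/s.
Stage 2: m₀ = 12,684 kg, m_f = 12,684 − 9,510 = 3,174 kg; Δv = 456×9.80665×ln(3.996) = 4471.8×1.3853 ≈ 6195 m/s.
Total Δv = 2708 + 6195 = 8903 m/s.

Δv ≈ 8900 m/s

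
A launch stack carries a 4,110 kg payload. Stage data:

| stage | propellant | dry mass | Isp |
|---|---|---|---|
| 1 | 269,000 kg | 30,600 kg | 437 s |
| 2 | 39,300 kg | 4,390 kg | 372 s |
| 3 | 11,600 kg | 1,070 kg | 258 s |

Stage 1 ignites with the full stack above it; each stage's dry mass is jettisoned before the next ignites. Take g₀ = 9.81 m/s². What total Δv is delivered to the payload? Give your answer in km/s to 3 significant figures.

Δv ≈ 12.7 km/s

Ignition mass of stage 1 = 269,000+30,600 + 39,300+4,390 + 11,600+1,070 + 4,110 = 360,070 kg.
Stage 1: m₀ = 360,070 kg, m_f = 360,070 − 269,000 = 91,070 kg; Δv = 437×9.81×ln(3.954) = 4287.0×1.3747 ≈ 5893 m/s.
Stage 2: m₀ = 60,470 kg, m_f = 60,470 − 39,300 = 21,170 kg; Δv = 372×9.81×ln(2.856) = 3649.3×1.0496 ≈ 3830 m/s.
Stage 3: m₀ = 16,780 kg, m_f = 16,780 − 11,600 = 5,180 kg; Δv = 258×9.81×ln(3.239) = 2531.0×1.1754 ≈ 2975 m/s.
Total Δv = 5893 + 3830 + 2975 = 12698 m/s.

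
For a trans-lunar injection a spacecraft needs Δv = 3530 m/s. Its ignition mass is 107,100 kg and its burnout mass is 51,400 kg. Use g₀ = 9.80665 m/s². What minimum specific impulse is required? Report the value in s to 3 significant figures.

ln(m₀/m_f) = ln(107100/51400) = ln(2.084) = 0.7341.
By the Tsiolkovsky rocket equation, v_e = Δv / ln(m₀/m_f) = 3530 / 0.7341 = 4808.4 m/s.
Isp = v_e / g₀ = 4808.4 / 9.80665 = 490.3 s.

Isp ≈ 490 s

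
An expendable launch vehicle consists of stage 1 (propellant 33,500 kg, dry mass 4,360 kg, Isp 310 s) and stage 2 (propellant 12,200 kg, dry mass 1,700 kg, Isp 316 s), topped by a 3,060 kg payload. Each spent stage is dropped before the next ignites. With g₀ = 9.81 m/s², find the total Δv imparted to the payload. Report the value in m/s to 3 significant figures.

Δv ≈ 6810 m/s

Ignition mass of stage 1 = 33,500+4,360 + 12,200+1,700 + 3,060 = 54,820 kg.
Stage 1: m₀ = 54,820 kg, m_f = 54,820 − 33,500 = 21,320 kg; Δv = 310×9.81×ln(2.571) = 3041.1×0.9444 ≈ 2872 m/s.
Stage 2: m₀ = 16,960 kg, m_f = 16,960 − 12,200 = 4,760 kg; Δv = 316×9.81×ln(3.563) = 3100.0×1.2706 ≈ 3939 m/s.
Total Δv = 2872 + 3939 = 6811 m/s.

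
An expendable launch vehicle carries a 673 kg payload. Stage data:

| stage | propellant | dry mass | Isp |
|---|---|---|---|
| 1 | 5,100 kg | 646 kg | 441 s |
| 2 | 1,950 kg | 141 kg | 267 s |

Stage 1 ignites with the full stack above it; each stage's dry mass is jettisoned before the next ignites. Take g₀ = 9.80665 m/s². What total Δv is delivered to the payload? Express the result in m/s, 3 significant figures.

Ignition mass of stage 1 = 5,100+646 + 1,950+141 + 673 = 8,510 kg.
Stage 1: m₀ = 8,510 kg, m_f = 8,510 − 5,100 = 3,410 kg; Δv = 441×9.80665×ln(2.496) = 4324.7×0.9145 ≈ 3955 m/s.
Stage 2: m₀ = 2,764 kg, m_f = 2,764 − 1,950 = 814 kg; Δv = 267×9.80665×ln(3.396) = 2618.4×1.2225 ≈ 3201 m/s.
Total Δv = 3955 + 3201 = 7156 m/s.

Δv ≈ 7160 m/s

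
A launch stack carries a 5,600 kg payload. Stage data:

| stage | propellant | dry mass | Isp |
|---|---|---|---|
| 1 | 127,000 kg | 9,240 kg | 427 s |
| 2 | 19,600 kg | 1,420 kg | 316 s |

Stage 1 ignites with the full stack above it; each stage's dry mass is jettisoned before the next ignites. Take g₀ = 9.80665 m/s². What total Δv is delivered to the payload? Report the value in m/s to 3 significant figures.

Δv ≈ 10500 m/s

Ignition mass of stage 1 = 127,000+9,240 + 19,600+1,420 + 5,600 = 162,860 kg.
Stage 1: m₀ = 162,860 kg, m_f = 162,860 − 127,000 = 35,860 kg; Δv = 427×9.80665×ln(4.542) = 4187.4×1.5133 ≈ 6337 m/s.
Stage 2: m₀ = 26,620 kg, m_f = 26,620 − 19,600 = 7,020 kg; Δv = 316×9.80665×ln(3.792) = 3098.9×1.3329 ≈ 4131 m/s.
Total Δv = 6337 + 4131 = 10468 m/s.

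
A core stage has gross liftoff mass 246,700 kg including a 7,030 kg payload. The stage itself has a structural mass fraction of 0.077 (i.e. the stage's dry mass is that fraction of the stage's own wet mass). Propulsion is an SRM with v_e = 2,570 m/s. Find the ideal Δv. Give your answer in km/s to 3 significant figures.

Stage wet mass = m₀ − payload = 246,700 − 7,030 = 239,670 kg.
Stage dry mass = ε × stage wet mass = 0.077 × 239,670 = 18,454.6 kg.
Burnout mass m_f = stage dry + payload = 18,454.6 + 7,030 = 25,484.6 kg.
Δv = v_e · ln(246,700/25,484.6) = 2570.0 × ln(9.68) = 2570.0 × 2.2701 ≈ 5834 m/s.

Δv ≈ 5.83 km/s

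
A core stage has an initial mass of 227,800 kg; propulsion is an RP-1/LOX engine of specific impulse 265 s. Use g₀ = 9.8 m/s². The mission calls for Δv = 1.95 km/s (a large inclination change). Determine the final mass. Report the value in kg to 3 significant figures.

final mass ≈ 108000 kg

v_e = Isp · g₀ = 265 × 9.8 = 2597.0 m/s.
m₀/m_f = exp(Δv / v_e) = exp(1950 / 2597.0) = exp(0.7509) = 2.1188.
m_f = m₀ / 2.1188 = 227,800 / 2.1188 = 107,514 kg.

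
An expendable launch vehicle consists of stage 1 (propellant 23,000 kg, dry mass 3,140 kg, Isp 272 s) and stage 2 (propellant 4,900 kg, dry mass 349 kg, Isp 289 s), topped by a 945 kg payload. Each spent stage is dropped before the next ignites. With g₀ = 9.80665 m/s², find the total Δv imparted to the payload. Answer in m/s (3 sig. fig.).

Δv ≈ 7750 m/s

Ignition mass of stage 1 = 23,000+3,140 + 4,900+349 + 945 = 32,334 kg.
Stage 1: m₀ = 32,334 kg, m_f = 32,334 − 23,000 = 9,334 kg; Δv = 272×9.80665×ln(3.464) = 2667.4×1.2425 ≈ 3314 m/s.
Stage 2: m₀ = 6,194 kg, m_f = 6,194 − 4,900 = 1,294 kg; Δv = 289×9.80665×ln(4.787) = 2834.1×1.5658 ≈ 4438 m/s.
Total Δv = 3314 + 4438 = 7752 m/s.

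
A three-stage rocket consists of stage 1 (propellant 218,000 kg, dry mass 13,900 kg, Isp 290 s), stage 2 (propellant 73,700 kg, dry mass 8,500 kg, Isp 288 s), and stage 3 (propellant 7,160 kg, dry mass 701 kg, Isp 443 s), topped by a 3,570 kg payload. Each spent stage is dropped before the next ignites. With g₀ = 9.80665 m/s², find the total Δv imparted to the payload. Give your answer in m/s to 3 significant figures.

Ignition mass of stage 1 = 218,000+13,900 + 73,700+8,500 + 7,160+701 + 3,570 = 325,531 kg.
Stage 1: m₀ = 325,531 kg, m_f = 325,531 − 218,000 = 107,531 kg; Δv = 290×9.80665×ln(3.027) = 2843.9×1.1077 ≈ 3150 m/s.
Stage 2: m₀ = 93,631 kg, m_f = 93,631 − 73,700 = 19,931 kg; Δv = 288×9.80665×ln(4.698) = 2824.3×1.5471 ≈ 4369 m/s.
Stage 3: m₀ = 11,431 kg, m_f = 11,431 − 7,160 = 4,271 kg; Δv = 443×9.80665×ln(2.676) = 4344.3×0.9845 ≈ 4277 m/s.
Total Δv = 3150 + 4369 + 4277 = 11796 m/s.

Δv ≈ 11800 m/s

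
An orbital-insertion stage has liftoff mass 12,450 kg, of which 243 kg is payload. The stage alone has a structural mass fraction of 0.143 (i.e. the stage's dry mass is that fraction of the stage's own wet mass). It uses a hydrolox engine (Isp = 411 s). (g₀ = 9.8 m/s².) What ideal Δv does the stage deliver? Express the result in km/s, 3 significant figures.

Stage wet mass = m₀ − payload = 12,450 − 243 = 12,207 kg.
Stage dry mass = ε × stage wet mass = 0.143 × 12,207 = 1,745.6 kg.
Burnout mass m_f = stage dry + payload = 1,745.6 + 243 = 1,988.6 kg.
v_e = Isp · g₀ = 411 × 9.8 = 4027.8 m/s.
Rocket equation: Δv = v_e · ln(12,450/1,988.6) = 4027.8 × ln(6.261) = 4027.8 × 1.8343 ≈ 7388 m/s.

Δv ≈ 7.39 km/s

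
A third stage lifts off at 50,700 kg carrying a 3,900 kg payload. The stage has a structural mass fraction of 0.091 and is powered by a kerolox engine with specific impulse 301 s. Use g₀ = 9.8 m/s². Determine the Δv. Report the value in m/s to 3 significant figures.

Stage wet mass = m₀ − payload = 50,700 − 3,900 = 46,800 kg.
Stage dry mass = ε × stage wet mass = 0.091 × 46,800 = 4,258.8 kg.
Burnout mass m_f = stage dry + payload = 4,258.8 + 3,900 = 8,158.8 kg.
v_e = Isp · g₀ = 301 × 9.8 = 2949.8 m/s.
Δv = v_e · ln(50,700/8,158.8) = 2949.8 × ln(6.214) = 2949.8 × 1.8268 ≈ 5389 m/s.

Δv ≈ 5390 m/s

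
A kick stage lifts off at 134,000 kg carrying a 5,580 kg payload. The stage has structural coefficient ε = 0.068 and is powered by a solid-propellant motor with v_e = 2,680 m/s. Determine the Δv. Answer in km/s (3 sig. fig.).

Δv ≈ 5.99 km/s

Stage wet mass = m₀ − payload = 134,000 − 5,580 = 128,420 kg.
Stage dry mass = ε × stage wet mass = 0.068 × 128,420 = 8,732.56 kg.
Burnout mass m_f = stage dry + payload = 8,732.56 + 5,580 = 14,312.56 kg.
Δv = v_e · ln(134,000/14,312.56) = 2680.0 × ln(9.362) = 2680.0 × 2.2367 ≈ 5994 m/s.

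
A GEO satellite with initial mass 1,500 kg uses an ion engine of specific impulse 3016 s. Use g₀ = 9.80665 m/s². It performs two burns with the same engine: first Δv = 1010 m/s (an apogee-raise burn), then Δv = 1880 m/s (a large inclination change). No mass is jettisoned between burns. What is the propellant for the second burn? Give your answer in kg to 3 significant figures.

propellant for the second burn ≈ 89.3 kg

v_e = Isp · g₀ = 3016 × 9.80665 = 29576.9 m/s.
After the first burn: m = 1500 × exp(−1010/29576.9) = 1500 × 0.96643 = 1,449.65 kg.
After the second burn: m = 1,449.65 × exp(−1880/29576.9) = 1,449.65 × 0.93841 = 1,360.37 kg.
Second-burn propellant = 1,449.65 − 1,360.37 = 89.28 kg.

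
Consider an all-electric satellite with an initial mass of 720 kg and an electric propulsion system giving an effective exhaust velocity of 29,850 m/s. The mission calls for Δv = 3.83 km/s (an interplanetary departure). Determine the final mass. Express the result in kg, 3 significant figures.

Rocket equation: m₀/m_f = exp(Δv / v_e) = exp(3830 / 29850.0) = exp(0.1283) = 1.1369.
m_f = m₀ / 1.1369 = 720 / 1.1369 = 633.301 kg.

final mass ≈ 633 kg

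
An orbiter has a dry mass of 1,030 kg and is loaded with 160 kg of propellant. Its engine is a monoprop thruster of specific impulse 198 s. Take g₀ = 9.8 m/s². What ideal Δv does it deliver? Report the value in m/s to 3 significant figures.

Δv ≈ 280 m/s

v_e = Isp · g₀ = 198 × 9.8 = 1940.4 m/s.
m₀ = m_dry + m_prop = 1,030 + 160 = 1,190 kg.
Rocket equation: Δv = v_e · ln(m₀/m_f) = 1940.4 × ln(1.155) = 1940.4 × 0.1444 ≈ 280.2 m/s.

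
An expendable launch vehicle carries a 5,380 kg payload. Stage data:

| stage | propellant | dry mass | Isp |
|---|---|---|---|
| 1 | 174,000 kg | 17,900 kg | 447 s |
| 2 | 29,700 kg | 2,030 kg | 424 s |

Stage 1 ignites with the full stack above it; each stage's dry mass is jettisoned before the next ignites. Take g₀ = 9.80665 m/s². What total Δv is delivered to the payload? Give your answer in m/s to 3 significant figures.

Δv ≈ 13000 m/s

Ignition mass of stage 1 = 174,000+17,900 + 29,700+2,030 + 5,380 = 229,010 kg.
Stage 1: m₀ = 229,010 kg, m_f = 229,010 − 174,000 = 55,010 kg; Δv = 447×9.80665×ln(4.163) = 4383.6×1.4263 ≈ 6252 m/s.
Stage 2: m₀ = 37,110 kg, m_f = 37,110 − 29,700 = 7,410 kg; Δv = 424×9.80665×ln(5.008) = 4158.0×1.6111 ≈ 6699 m/s.
Total Δv = 6252 + 6699 = 12951 m/s.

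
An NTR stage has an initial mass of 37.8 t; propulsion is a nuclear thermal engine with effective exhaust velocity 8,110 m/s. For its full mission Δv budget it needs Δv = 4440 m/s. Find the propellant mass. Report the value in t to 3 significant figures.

propellant mass ≈ 15.9 t

Rocket equation: m₀/m_f = exp(Δv / v_e) = exp(4440 / 8110.0) = exp(0.5475) = 1.7289.
m_f = 37.8 / 1.7289 = 21.8636 t, so propellant = m₀ − m_f = 37.8 − 21.8636 = 15.9364 t.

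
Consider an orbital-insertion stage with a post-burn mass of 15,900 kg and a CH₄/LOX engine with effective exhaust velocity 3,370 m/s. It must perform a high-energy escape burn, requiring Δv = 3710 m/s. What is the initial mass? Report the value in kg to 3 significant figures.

initial mass ≈ 47800 kg

m₀/m_f = exp(Δv / v_e) = exp(3710 / 3370.0) = exp(1.1009) = 3.0068.
m₀ = m_f × 3.0068 = 15,900 × 3.0068 = 47,808.1 kg.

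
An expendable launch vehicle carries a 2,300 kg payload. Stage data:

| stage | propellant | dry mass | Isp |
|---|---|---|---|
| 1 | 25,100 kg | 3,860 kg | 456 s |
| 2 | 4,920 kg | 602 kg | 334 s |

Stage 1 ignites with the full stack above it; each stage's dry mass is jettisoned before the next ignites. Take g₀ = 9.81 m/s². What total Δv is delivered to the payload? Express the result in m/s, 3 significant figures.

Δv ≈ 8380 m/s

Ignition mass of stage 1 = 25,100+3,860 + 4,920+602 + 2,300 = 36,782 kg.
Stage 1: m₀ = 36,782 kg, m_f = 36,782 − 25,100 = 11,682 kg; Δv = 456×9.81×ln(3.149) = 4473.4×1.1470 ≈ 5131 m/s.
Stage 2: m₀ = 7,822 kg, m_f = 7,822 − 4,920 = 2,902 kg; Δv = 334×9.81×ln(2.695) = 3276.5×0.9915 ≈ 3249 m/s.
Total Δv = 5131 + 3249 = 8380 m/s.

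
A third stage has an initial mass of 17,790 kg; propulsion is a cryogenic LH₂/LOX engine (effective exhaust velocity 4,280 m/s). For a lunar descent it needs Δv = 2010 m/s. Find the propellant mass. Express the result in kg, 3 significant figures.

propellant mass ≈ 6670 kg

m₀/m_f = exp(Δv / v_e) = exp(2010 / 4280.0) = exp(0.4696) = 1.5994.
m_f = 17,790 / 1.5994 = 11,122.9 kg, so propellant = m₀ − m_f = 17,790 − 11,122.9 = 6,667.1 kg.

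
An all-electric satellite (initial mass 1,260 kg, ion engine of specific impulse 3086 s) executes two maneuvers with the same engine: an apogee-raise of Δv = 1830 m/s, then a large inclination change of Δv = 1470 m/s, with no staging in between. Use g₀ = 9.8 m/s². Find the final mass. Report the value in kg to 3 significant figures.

v_e = Isp · g₀ = 3086 × 9.8 = 30242.8 m/s.
After the first burn: m = 1260 × exp(−1830/30242.8) = 1260 × 0.94128 = 1,186.01 kg.
After the second burn: m = 1,186.01 × exp(−1470/30242.8) = 1,186.01 × 0.95256 = 1,129.75 kg.

final mass ≈ 1130 kg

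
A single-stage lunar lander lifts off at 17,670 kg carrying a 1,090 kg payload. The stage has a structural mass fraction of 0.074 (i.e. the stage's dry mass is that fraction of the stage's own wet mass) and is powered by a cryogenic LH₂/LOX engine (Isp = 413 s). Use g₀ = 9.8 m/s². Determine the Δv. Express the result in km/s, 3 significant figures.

Δv ≈ 8.22 km/s

Stage wet mass = m₀ − payload = 17,670 − 1,090 = 16,580 kg.
Stage dry mass = ε × stage wet mass = 0.074 × 16,580 = 1,226.92 kg.
Burnout mass m_f = stage dry + payload = 1,226.92 + 1,090 = 2,316.92 kg.
v_e = Isp · g₀ = 413 × 9.8 = 4047.4 m/s.
Δv = v_e · ln(17,670/2,316.92) = 4047.4 × ln(7.627) = 4047.4 × 2.0316 ≈ 8223 m/s.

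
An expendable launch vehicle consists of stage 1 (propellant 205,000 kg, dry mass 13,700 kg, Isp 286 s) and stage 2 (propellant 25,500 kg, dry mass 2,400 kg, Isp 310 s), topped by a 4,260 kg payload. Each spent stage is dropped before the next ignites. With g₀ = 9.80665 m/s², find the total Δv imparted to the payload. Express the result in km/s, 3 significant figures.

Ignition mass of stage 1 = 205,000+13,700 + 25,500+2,400 + 4,260 = 250,860 kg.
Stage 1: m₀ = 250,860 kg, m_f = 250,860 − 205,000 = 45,860 kg; Δv = 286×9.80665×ln(5.47) = 2804.7×1.6993 ≈ 4766 m/s.
Stage 2: m₀ = 32,160 kg, m_f = 32,160 − 25,500 = 6,660 kg; Δv = 310×9.80665×ln(4.829) = 3040.1×1.5746 ≈ 4787 m/s.
Total Δv = 4766 + 4787 = 9553 m/s.

Δv ≈ 9.55 km/s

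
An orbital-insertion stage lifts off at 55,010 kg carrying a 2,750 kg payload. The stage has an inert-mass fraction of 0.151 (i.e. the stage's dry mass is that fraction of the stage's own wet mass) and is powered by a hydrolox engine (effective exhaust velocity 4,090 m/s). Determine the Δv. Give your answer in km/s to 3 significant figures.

Δv ≈ 6.72 km/s

Stage wet mass = m₀ − payload = 55,010 − 2,750 = 52,260 kg.
Stage dry mass = ε × stage wet mass = 0.151 × 52,260 = 7,891.26 kg.
Burnout mass m_f = stage dry + payload = 7,891.26 + 2,750 = 10,641.26 kg.
Using Δv = v_e ln(m₀/m_f): Δv = v_e · ln(55,010/10,641.26) = 4090.0 × ln(5.17) = 4090.0 × 1.6428 ≈ 6719 m/s.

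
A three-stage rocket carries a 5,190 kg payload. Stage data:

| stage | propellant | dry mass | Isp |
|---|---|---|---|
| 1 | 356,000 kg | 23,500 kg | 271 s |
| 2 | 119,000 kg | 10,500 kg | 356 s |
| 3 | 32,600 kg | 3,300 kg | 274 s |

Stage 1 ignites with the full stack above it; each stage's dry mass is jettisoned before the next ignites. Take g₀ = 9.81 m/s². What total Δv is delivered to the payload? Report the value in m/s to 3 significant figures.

Δv ≈ 11200 m/s

Ignition mass of stage 1 = 356,000+23,500 + 119,000+10,500 + 32,600+3,300 + 5,190 = 550,090 kg.
Stage 1: m₀ = 550,090 kg, m_f = 550,090 − 356,000 = 194,090 kg; Δv = 271×9.81×ln(2.834) = 2658.5×1.0418 ≈ 2770 m/s.
Stage 2: m₀ = 170,590 kg, m_f = 170,590 − 119,000 = 51,590 kg; Δv = 356×9.81×ln(3.307) = 3492.4×1.1959 ≈ 4177 m/s.
Stage 3: m₀ = 41,090 kg, m_f = 41,090 − 32,600 = 8,490 kg; Δv = 274×9.81×ln(4.84) = 2687.9×1.5769 ≈ 4239 m/s.
Total Δv = 2770 + 4177 + 4239 = 11186 m/s.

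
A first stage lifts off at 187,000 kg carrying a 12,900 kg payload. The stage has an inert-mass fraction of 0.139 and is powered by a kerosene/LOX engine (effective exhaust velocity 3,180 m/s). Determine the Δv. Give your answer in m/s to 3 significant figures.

Stage wet mass = m₀ − payload = 187,000 − 12,900 = 174,100 kg.
Stage dry mass = ε × stage wet mass = 0.139 × 174,100 = 24,199.9 kg.
Burnout mass m_f = stage dry + payload = 24,199.9 + 12,900 = 37,099.9 kg.
Rocket equation: Δv = v_e · ln(187,000/37,099.9) = 3180.0 × ln(5.04) = 3180.0 × 1.6175 ≈ 5144 m/s.

Δv ≈ 5140 m/s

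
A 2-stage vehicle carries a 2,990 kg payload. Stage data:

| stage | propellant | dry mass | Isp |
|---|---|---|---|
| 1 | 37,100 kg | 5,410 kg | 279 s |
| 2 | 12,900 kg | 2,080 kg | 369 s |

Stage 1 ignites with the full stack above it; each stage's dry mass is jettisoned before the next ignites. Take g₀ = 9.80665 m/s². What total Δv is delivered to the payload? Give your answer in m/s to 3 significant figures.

Δv ≈ 7180 m/s

Ignition mass of stage 1 = 37,100+5,410 + 12,900+2,080 + 2,990 = 60,480 kg.
Stage 1: m₀ = 60,480 kg, m_f = 60,480 − 37,100 = 23,380 kg; Δv = 279×9.80665×ln(2.587) = 2736.1×0.9504 ≈ 2600 m/s.
Stage 2: m₀ = 17,970 kg, m_f = 17,970 − 12,900 = 5,070 kg; Δv = 369×9.80665×ln(3.544) = 3618.7×1.2654 ≈ 4579 m/s.
Total Δv = 2600 + 4579 = 7179 m/s.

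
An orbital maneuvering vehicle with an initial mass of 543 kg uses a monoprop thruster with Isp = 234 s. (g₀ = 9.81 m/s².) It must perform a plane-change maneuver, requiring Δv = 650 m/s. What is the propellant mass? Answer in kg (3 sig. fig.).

propellant mass ≈ 134 kg

v_e = Isp · g₀ = 234 × 9.81 = 2295.5 m/s.
By the Tsiolkovsky rocket equation, m₀/m_f = exp(Δv / v_e) = exp(650 / 2295.5) = exp(0.2832) = 1.3273.
m_f = 543 / 1.3273 = 409.101 kg, so propellant = m₀ − m_f = 543 − 409.101 = 133.899 kg.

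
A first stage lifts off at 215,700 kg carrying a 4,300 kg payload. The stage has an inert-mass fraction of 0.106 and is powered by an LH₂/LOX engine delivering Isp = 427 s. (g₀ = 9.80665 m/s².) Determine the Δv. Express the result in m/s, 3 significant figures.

Δv ≈ 8750 m/s

Stage wet mass = m₀ − payload = 215,700 − 4,300 = 211,400 kg.
Stage dry mass = ε × stage wet mass = 0.106 × 211,400 = 22,408.4 kg.
Burnout mass m_f = stage dry + payload = 22,408.4 + 4,300 = 26,708.4 kg.
v_e = Isp · g₀ = 427 × 9.80665 = 4187.4 m/s.
Δv = v_e · ln(215,700/26,708.4) = 4187.4 × ln(8.076) = 4187.4 × 2.0889 ≈ 8747 m/s.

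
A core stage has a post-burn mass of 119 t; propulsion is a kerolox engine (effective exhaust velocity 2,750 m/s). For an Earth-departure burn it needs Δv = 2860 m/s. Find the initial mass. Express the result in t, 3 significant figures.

initial mass ≈ 337 t

m₀/m_f = exp(Δv / v_e) = exp(2860 / 2750.0) = exp(1.0400) = 2.8292.
m₀ = m_f × 2.8292 = 119 × 2.8292 = 336.675 t.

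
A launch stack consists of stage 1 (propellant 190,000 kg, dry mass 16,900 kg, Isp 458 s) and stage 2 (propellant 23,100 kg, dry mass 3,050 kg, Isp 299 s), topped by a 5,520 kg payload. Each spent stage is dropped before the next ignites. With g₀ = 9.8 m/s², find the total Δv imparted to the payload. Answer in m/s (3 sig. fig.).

Ignition mass of stage 1 = 190,000+16,900 + 23,100+3,050 + 5,520 = 238,570 kg.
Stage 1: m₀ = 238,570 kg, m_f = 238,570 − 190,000 = 48,570 kg; Δv = 458×9.8×ln(4.912) = 4488.4×1.5917 ≈ 7144 m/s.
Stage 2: m₀ = 31,670 kg, m_f = 31,670 − 23,100 = 8,570 kg; Δv = 299×9.8×ln(3.695) = 2930.2×1.3071 ≈ 3830 m/s.
Total Δv = 7144 + 3830 = 10974 m/s.

Δv ≈ 11000 m/s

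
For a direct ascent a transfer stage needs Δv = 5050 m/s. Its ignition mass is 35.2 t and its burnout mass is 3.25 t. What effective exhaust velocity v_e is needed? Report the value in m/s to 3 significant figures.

ln(m₀/m_f) = ln(35200/3250) = ln(10.83) = 2.3824.
By the Tsiolkovsky rocket equation, v_e = Δv / ln(m₀/m_f) = 5050 / 2.3824 = 2119.7 m/s.

v_e ≈ 2120 m/s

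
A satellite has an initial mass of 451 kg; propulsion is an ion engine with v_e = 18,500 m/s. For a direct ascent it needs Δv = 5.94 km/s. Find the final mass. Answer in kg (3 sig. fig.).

m₀/m_f = exp(Δv / v_e) = exp(5940 / 18500.0) = exp(0.3211) = 1.3786.
m_f = m₀ / 1.3786 = 451 / 1.3786 = 327.143 kg.

final mass ≈ 327 kg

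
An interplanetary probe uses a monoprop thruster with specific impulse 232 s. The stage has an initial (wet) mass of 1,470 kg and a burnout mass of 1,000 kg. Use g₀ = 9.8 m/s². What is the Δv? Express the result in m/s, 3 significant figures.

v_e = Isp · g₀ = 232 × 9.8 = 2273.6 m/s.
Δv = v_e · ln(m₀/m_f) = 2273.6 × ln(1.47) = 2273.6 × 0.3853 ≈ 875.9 m/s.

Δv ≈ 876 m/s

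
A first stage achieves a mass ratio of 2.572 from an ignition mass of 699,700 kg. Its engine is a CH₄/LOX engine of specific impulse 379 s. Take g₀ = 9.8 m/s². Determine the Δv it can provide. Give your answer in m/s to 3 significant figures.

v_e = Isp · g₀ = 379 × 9.8 = 3714.2 m/s.
Δv = v_e · ln(2.572) = 3714.2 × 0.9447 ≈ 3508.7 m/s.

Δv ≈ 3510 m/s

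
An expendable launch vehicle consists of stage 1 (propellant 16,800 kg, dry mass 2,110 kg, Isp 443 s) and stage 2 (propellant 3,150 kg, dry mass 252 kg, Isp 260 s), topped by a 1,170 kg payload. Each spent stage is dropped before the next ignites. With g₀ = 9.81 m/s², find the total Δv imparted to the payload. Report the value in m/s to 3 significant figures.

Δv ≈ 8440 m/s

Ignition mass of stage 1 = 16,800+2,110 + 3,150+252 + 1,170 = 23,482 kg.
Stage 1: m₀ = 23,482 kg, m_f = 23,482 − 16,800 = 6,682 kg; Δv = 443×9.81×ln(3.514) = 4345.8×1.2568 ≈ 5462 m/s.
Stage 2: m₀ = 4,572 kg, m_f = 4,572 − 3,150 = 1,422 kg; Δv = 260×9.81×ln(3.215) = 2550.6×1.1679 ≈ 2979 m/s.
Total Δv = 5462 + 2979 = 8441 m/s.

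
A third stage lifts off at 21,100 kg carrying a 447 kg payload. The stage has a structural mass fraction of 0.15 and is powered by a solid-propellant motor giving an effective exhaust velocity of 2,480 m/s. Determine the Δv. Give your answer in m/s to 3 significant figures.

Stage wet mass = m₀ − payload = 21,100 − 447 = 20,653 kg.
Stage dry mass = ε × stage wet mass = 0.15 × 20,653 = 3,097.95 kg.
Burnout mass m_f = stage dry + payload = 3,097.95 + 447 = 3,544.95 kg.
By the Tsiolkovsky rocket equation, Δv = v_e · ln(21,100/3,544.95) = 2480.0 × ln(5.952) = 2480.0 × 1.7837 ≈ 4424 m/s.

Δv ≈ 4420 m/s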